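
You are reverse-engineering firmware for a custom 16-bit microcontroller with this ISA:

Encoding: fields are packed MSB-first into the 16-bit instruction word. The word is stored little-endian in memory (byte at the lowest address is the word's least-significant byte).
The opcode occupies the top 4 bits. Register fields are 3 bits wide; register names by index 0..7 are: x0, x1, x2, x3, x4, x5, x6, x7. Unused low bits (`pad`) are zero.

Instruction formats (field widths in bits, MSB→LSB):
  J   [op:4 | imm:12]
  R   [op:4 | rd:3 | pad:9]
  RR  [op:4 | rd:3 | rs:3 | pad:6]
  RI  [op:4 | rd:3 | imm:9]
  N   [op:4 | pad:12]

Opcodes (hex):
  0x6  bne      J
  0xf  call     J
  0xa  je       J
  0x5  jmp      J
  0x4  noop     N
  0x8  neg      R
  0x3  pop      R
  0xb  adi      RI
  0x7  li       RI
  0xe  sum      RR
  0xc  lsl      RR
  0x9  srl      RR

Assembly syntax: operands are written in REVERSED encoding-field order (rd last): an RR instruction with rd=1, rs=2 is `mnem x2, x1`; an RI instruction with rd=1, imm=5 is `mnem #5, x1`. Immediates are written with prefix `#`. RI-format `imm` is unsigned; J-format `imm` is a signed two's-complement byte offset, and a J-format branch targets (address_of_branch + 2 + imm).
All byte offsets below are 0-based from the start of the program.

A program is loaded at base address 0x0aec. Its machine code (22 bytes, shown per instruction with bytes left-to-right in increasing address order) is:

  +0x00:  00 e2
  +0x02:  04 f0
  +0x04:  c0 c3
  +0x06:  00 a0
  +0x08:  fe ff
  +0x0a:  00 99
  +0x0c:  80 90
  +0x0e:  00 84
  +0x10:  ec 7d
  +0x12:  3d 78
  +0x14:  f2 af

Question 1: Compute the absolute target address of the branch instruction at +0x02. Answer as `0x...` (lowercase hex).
0x0af4

off 0x02: read 04 f0 as little → 0xf004
  top 4b → 0xf → call [J]
  imm: (w>>0)&0xfff=0x4 → #4
  target = base 0x0aec + off 0x02 + 2 + imm 4 = 0x0af4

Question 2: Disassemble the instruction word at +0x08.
call #-2

[08] fe ff → 0xfffe
  opcode bits[15:12]=0xf: call/J
  imm: (w>>0)&0xfff=0xffe (s12→-2) → #-2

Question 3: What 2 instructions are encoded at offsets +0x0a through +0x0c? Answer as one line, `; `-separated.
srl x4, x4; srl x2, x0

@+0a  little-endian(00 99) = 0x9900
  top 4b → 0x9 → srl [RR]
  [11:9] rd=4 = x4
  [8:6] rs=4 = x4
@+0c  little-endian(80 90) = 0x9080
  top 4b → 0x9 → srl [RR]
  [11:9] rd=0 = x0
  [8:6] rs=2 = x2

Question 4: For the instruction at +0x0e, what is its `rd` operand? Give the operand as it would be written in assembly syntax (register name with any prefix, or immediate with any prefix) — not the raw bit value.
x2

+0x0e: 00 84 ⇒ word 0x8400 (little)
  opcode bits[15:12]=0x8: neg/R
  rd@[11:9]=0x2 ⇒ x2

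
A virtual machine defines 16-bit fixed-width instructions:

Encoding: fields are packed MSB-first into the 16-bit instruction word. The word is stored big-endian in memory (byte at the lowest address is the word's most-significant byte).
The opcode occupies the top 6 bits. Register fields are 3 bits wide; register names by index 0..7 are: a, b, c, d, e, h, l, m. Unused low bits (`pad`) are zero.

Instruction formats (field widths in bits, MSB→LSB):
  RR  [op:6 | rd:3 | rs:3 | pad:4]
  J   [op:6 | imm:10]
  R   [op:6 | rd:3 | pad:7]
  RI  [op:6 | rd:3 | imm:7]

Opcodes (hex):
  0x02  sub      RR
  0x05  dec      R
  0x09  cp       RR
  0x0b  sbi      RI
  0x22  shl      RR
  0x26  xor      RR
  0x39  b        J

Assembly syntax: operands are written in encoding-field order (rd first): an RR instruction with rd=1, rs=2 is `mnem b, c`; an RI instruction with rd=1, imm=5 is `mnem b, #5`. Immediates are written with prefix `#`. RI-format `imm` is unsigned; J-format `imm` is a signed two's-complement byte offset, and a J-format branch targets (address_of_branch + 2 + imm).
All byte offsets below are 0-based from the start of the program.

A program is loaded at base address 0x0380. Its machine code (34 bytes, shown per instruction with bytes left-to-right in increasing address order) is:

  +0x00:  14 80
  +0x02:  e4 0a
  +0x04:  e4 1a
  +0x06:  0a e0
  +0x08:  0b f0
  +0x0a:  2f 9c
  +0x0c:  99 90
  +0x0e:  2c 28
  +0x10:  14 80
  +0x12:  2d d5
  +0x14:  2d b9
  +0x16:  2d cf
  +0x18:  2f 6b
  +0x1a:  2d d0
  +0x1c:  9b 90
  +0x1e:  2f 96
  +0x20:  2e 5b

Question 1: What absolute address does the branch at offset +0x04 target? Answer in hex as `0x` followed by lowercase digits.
off 0x04: read e4 1a as big → 0xe41a
  op=0xe41a>>10=0x39 ⇒ b (J)
  imm: (w>>0)&0x3ff=0x1a → #26
  target = base 0x0380 + off 0x04 + 2 + imm 26 = 0x03a0

0x03a0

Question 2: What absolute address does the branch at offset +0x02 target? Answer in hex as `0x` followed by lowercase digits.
0x038e

[02] e4 0a → 0xe40a
  top 6b → 0x39 → b [J]
  [9:0] imm=10 = #10
  target = base 0x0380 + off 0x02 + 2 + imm 10 = 0x038e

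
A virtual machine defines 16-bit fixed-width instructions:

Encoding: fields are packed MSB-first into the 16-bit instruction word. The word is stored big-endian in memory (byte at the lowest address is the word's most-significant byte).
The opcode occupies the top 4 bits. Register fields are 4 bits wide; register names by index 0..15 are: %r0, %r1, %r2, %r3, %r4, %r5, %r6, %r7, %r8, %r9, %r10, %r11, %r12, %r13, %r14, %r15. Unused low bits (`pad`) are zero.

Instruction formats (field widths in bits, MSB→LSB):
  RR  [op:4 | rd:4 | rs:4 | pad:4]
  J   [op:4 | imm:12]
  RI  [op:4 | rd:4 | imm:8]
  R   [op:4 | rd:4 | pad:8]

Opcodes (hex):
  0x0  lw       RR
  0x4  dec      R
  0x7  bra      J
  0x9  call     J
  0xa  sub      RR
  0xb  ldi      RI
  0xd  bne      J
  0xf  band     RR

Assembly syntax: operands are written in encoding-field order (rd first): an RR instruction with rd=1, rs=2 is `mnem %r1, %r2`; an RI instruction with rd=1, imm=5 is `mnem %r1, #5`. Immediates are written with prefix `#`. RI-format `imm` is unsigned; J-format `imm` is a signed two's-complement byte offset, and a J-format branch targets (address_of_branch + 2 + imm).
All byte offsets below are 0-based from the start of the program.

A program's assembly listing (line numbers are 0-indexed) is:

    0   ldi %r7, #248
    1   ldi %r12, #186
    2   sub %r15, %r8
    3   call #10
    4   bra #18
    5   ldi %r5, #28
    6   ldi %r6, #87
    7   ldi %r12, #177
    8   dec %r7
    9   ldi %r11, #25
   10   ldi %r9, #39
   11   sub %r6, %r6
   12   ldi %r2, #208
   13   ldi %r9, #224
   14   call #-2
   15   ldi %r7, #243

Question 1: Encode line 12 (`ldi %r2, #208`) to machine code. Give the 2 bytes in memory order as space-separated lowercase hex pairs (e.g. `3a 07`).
b2 d0

L12: ldi op=0xb:4|rd=2:4|imm=208:8 ⇒ 0xb2d0 ⇒ big b2 d0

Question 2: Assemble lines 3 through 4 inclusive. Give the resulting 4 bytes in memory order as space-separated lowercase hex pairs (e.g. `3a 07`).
line 3 (call): pack op=0x9:4|imm=10:12 = 0x900a; big→ 90 0a
line 4 (bra): pack op=0x7:4|imm=18:12 = 0x7012; big→ 70 12

90 0a 70 12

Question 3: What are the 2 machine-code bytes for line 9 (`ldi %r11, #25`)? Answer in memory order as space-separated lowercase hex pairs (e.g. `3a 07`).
bb 19

line 9 (ldi): pack op=0xb:4|rd=11:4|imm=25:8 = 0xbb19; big→ bb 19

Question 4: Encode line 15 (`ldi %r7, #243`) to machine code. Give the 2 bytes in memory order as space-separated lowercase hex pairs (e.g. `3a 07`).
b7 f3

L15: ldi op=0xb:4|rd=7:4|imm=243:8 ⇒ 0xb7f3 ⇒ big b7 f3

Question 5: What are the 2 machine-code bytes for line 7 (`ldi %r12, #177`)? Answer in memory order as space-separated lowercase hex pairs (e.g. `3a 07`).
bc b1

L7: ldi op=0xb:4|rd=12:4|imm=177:8 ⇒ 0xbcb1 ⇒ big bc b1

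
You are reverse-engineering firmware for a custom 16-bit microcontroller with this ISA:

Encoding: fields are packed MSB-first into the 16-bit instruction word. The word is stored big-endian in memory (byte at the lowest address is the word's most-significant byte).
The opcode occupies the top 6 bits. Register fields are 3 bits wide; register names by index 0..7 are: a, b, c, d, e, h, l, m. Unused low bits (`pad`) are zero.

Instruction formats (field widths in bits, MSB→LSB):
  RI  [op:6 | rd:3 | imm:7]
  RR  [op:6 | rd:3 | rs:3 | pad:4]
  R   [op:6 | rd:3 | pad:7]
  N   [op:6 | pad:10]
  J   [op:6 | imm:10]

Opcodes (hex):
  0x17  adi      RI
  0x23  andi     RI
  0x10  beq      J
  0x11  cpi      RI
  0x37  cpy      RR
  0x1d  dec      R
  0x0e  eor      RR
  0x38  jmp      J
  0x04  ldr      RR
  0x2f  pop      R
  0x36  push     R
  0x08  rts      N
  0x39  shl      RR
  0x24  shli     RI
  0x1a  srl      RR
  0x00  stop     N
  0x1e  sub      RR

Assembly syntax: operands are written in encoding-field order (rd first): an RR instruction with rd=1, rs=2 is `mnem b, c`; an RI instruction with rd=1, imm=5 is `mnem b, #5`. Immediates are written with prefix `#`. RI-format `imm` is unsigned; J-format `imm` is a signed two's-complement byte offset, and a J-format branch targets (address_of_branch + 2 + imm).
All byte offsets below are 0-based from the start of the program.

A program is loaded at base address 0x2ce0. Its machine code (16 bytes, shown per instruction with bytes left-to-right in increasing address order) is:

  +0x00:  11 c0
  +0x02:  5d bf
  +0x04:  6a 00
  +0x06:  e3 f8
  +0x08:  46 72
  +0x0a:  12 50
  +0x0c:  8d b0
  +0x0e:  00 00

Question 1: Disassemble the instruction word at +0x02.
adi d, #63

off 0x02: read 5d bf as big → 0x5dbf
  op=0x5dbf>>10=0x17 ⇒ adi (RI)
  rd@[9:7]=0x3 ⇒ d
  imm@[6:0]=0x3f ⇒ #63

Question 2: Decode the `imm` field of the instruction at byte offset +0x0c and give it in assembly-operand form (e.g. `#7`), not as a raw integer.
#48

@+0c  big-endian(8d b0) = 0x8db0
  op=0x8db0>>10=0x23 ⇒ andi (RI)
  rd: (w>>7)&0x7=0x3 → d
  imm: (w>>0)&0x7f=0x30 → #48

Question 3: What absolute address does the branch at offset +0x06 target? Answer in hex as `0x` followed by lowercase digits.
0x2ce0

[06] e3 f8 → 0xe3f8
  op=0xe3f8>>10=0x38 ⇒ jmp (J)
  imm: (w>>0)&0x3ff=0x3f8 (s10→-8) → #-8
  target = base 0x2ce0 + off 0x06 + 2 + imm -8 = 0x2ce0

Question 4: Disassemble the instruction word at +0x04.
off 0x04: read 6a 00 as big → 0x6a00
  opcode bits[15:10]=0x1a: srl/RR
  rd@[9:7]=0x4 ⇒ e
  rs@[6:4]=0x0 ⇒ a

srl e, a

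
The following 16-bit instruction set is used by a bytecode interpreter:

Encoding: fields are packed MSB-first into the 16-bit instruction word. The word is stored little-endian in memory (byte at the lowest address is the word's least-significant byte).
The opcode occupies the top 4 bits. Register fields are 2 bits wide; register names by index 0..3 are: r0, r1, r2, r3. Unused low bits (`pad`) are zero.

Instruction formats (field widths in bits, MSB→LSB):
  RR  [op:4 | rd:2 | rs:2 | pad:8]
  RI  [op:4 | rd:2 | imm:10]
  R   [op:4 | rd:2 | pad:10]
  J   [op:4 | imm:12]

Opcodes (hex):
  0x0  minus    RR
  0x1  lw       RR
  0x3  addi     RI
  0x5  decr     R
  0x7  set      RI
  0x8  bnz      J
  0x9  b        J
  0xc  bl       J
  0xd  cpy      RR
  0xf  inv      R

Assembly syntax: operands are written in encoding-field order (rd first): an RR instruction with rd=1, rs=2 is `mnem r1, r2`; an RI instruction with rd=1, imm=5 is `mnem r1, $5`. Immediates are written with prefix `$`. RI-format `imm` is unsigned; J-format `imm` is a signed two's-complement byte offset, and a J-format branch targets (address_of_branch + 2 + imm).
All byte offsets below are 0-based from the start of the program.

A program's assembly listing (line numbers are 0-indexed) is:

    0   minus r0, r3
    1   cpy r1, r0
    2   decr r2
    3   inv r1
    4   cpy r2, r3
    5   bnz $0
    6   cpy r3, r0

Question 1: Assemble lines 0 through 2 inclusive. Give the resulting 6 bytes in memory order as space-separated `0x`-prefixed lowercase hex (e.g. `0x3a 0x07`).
line 0 (minus): pack op=0x0:4|rd=0:2|rs=3:2|pad=0:8 = 0x0300; little→ 00 03
line 1 (cpy): pack op=0xd:4|rd=1:2|rs=0:2|pad=0:8 = 0xd400; little→ 00 d4
line 2 (decr): pack op=0x5:4|rd=2:2|pad=0:10 = 0x5800; little→ 00 58

0x00 0x03 0x00 0xd4 0x00 0x58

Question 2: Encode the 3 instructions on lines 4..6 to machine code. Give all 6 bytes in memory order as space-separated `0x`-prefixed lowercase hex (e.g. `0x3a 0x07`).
L4: cpy op=0xd:4|rd=2:2|rs=3:2|pad=0:8 ⇒ 0xdb00 ⇒ little 00 db
L5: bnz op=0x8:4|imm=0:12 ⇒ 0x8000 ⇒ little 00 80
L6: cpy op=0xd:4|rd=3:2|rs=0:2|pad=0:8 ⇒ 0xdc00 ⇒ little 00 dc

0x00 0xdb 0x00 0x80 0x00 0xdc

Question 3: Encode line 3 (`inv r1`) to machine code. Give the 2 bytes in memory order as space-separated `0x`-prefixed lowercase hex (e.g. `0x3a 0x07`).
0x00 0xf4

line 3 (inv): pack op=0xf:4|rd=1:2|pad=0:10 = 0xf400; little→ 00 f4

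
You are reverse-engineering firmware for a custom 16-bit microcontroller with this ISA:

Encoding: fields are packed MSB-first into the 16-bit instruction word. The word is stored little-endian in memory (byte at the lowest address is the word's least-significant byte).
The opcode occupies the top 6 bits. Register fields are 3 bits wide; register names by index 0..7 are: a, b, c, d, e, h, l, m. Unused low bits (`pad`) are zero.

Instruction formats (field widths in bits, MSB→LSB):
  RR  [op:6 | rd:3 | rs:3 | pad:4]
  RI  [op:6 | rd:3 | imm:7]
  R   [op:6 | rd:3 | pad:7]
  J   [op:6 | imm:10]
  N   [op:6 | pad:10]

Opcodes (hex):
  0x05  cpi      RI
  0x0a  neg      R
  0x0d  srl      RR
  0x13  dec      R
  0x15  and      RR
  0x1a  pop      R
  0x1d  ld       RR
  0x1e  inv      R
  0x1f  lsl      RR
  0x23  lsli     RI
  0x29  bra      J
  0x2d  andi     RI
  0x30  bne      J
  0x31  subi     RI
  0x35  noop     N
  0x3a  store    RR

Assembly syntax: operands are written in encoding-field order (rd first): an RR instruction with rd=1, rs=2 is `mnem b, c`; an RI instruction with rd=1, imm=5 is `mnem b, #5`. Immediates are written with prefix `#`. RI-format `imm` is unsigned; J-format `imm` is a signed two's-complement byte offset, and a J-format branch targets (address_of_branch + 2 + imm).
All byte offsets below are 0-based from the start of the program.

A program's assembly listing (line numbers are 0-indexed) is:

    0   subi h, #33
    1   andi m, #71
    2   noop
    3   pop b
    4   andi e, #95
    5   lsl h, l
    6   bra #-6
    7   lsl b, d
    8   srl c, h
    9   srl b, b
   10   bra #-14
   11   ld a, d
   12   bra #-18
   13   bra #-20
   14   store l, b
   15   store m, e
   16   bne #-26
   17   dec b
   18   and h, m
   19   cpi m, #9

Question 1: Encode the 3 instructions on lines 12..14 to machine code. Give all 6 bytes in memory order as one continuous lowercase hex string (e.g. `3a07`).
L12: bra op=0x29:6|imm=-18:10 ⇒ 0xa7ee ⇒ little ee a7
L13: bra op=0x29:6|imm=-20:10 ⇒ 0xa7ec ⇒ little ec a7
L14: store op=0x3a:6|rd=6:3|rs=1:3|pad=0:4 ⇒ 0xeb10 ⇒ little 10 eb

eea7eca710eb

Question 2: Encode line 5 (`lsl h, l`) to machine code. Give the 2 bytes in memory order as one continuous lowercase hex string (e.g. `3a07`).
5. lsl fields op=0x1f:6|rd=5:3|rs=6:3|pad=0:4 → word 7ee0h → e0 7e

e07e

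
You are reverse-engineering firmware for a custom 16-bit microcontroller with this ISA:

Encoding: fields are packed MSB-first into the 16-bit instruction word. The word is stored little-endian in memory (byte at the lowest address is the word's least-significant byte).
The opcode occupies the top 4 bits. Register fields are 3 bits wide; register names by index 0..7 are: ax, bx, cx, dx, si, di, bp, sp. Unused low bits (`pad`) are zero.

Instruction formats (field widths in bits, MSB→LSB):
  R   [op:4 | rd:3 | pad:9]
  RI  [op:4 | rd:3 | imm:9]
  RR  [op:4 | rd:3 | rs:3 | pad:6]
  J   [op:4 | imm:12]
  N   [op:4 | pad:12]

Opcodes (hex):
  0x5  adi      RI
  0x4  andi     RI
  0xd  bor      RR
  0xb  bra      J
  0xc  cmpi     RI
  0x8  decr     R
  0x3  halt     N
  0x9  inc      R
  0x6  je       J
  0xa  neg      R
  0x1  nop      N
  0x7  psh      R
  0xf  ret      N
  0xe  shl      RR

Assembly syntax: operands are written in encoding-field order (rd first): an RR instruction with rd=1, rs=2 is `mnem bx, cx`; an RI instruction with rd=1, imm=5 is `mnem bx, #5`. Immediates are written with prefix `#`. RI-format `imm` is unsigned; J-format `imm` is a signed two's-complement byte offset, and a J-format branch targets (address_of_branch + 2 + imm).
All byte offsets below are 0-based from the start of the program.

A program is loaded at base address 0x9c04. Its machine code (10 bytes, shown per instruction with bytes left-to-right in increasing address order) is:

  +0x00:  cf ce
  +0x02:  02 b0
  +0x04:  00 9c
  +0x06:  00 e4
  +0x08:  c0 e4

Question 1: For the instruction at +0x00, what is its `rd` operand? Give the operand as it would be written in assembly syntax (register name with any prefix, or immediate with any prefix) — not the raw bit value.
sp

off 0x00: read cf ce as little → 0xcecf
  opcode bits[15:12]=0xc: cmpi/RI
  [11:9] rd=7 = sp
  [8:0] imm=207 = #207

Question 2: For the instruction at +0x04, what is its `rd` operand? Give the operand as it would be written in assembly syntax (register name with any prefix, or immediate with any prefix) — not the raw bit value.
bp

@+04  little-endian(00 9c) = 0x9c00
  op=0x9c00>>12=0x9 ⇒ inc (R)
  [11:9] rd=6 = bp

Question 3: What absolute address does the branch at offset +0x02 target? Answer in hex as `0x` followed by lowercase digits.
off 0x02: read 02 b0 as little → 0xb002
  opcode bits[15:12]=0xb: bra/J
  [11:0] imm=2 = #2
  target = base 0x9c04 + off 0x02 + 2 + imm 2 = 0x9c0a

0x9c0a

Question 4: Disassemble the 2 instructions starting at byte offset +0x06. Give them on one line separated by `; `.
shl cx, ax; shl cx, dx

off 0x06: read 00 e4 as little → 0xe400
  op=0xe400>>12=0xe ⇒ shl (RR)
  rd: (w>>9)&0x7=0x2 → cx
  rs: (w>>6)&0x7=0x0 → ax
off 0x08: read c0 e4 as little → 0xe4c0
  op=0xe4c0>>12=0xe ⇒ shl (RR)
  rd: (w>>9)&0x7=0x2 → cx
  rs: (w>>6)&0x7=0x3 → dx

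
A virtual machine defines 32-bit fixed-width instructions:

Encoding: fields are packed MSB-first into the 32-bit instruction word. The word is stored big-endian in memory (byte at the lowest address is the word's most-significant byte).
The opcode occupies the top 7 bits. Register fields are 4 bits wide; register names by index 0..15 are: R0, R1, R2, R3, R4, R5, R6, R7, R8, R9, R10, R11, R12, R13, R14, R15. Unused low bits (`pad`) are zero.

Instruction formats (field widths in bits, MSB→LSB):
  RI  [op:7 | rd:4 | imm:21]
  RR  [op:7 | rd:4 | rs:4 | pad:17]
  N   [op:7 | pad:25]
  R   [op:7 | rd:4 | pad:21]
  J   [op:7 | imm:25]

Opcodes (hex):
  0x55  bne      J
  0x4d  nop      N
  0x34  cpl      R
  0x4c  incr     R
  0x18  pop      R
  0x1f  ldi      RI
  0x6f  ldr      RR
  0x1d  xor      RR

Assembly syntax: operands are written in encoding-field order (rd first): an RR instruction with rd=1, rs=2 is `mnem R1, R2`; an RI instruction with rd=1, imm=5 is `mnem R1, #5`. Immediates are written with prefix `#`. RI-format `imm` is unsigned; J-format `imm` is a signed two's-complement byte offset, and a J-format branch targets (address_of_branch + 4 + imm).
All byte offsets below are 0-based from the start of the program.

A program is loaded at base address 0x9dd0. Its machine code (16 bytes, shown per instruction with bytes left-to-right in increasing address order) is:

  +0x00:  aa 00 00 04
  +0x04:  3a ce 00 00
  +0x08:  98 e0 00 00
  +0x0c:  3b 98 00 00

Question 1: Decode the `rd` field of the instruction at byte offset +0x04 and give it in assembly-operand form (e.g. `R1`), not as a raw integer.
R6

off 0x04: read 3a ce 00 00 as big → 0x3ace0000
  opcode bits[31:25]=0x1d: xor/RR
  rd@[24:21]=0x6 ⇒ R6
  rs@[20:17]=0x7 ⇒ R7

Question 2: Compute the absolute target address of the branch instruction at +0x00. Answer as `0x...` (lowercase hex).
+0x00: aa 00 00 04 ⇒ word 0xaa000004 (big)
  opcode bits[31:25]=0x55: bne/J
  [24:0] imm=4 = #4
  target = base 0x9dd0 + off 0x00 + 4 + imm 4 = 0x9dd8

0x9dd8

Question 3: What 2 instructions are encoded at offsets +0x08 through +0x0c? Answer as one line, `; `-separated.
incr R7; xor R12, R12

off 0x08: read 98 e0 00 00 as big → 0x98e00000
  top 7b → 0x4c → incr [R]
  rd: (w>>21)&0xf=0x7 → R7
off 0x0c: read 3b 98 00 00 as big → 0x3b980000
  top 7b → 0x1d → xor [RR]
  rd: (w>>21)&0xf=0xc → R12
  rs: (w>>17)&0xf=0xc → R12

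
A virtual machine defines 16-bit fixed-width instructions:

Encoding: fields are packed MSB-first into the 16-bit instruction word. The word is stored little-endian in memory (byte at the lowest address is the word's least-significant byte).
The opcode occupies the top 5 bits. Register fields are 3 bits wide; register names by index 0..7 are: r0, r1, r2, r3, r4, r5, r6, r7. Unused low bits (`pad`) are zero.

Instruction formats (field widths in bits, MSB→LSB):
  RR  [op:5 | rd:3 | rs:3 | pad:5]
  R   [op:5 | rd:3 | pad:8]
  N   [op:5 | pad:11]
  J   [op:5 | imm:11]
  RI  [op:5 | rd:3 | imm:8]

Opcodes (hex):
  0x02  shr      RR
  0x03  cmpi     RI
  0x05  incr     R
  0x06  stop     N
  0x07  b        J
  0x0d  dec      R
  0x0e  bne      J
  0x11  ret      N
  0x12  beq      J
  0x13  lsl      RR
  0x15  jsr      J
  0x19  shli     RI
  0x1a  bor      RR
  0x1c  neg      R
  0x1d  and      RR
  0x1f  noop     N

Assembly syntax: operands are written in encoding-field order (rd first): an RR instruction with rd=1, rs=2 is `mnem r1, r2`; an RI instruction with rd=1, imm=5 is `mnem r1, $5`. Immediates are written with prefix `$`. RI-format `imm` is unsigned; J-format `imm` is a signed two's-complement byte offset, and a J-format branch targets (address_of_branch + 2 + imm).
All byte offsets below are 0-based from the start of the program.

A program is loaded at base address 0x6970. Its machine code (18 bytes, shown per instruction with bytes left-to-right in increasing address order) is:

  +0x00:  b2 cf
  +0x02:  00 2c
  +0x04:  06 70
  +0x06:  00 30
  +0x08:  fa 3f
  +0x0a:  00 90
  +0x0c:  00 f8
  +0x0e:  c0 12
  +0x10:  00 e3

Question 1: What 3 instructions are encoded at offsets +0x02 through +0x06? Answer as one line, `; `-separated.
incr r4; bne $6; stop

[02] 00 2c → 0x2c00
  opcode bits[15:11]=0x5: incr/R
  rd@[10:8]=0x4 ⇒ r4
[04] 06 70 → 0x7006
  opcode bits[15:11]=0xe: bne/J
  imm@[10:0]=0x6 ⇒ $6
[06] 00 30 → 0x3000
  opcode bits[15:11]=0x6: stop/N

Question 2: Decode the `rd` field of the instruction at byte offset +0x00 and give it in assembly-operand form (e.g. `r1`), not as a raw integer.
r7

[00] b2 cf → 0xcfb2
  op=0xcfb2>>11=0x19 ⇒ shli (RI)
  rd: (w>>8)&0x7=0x7 → r7
  imm: (w>>0)&0xff=0xb2 → $178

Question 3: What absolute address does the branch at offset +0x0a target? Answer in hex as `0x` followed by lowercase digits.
[0a] 00 90 → 0x9000
  opcode bits[15:11]=0x12: beq/J
  [10:0] imm=0 = $0
  target = base 0x6970 + off 0x0a + 2 + imm 0 = 0x697c

0x697c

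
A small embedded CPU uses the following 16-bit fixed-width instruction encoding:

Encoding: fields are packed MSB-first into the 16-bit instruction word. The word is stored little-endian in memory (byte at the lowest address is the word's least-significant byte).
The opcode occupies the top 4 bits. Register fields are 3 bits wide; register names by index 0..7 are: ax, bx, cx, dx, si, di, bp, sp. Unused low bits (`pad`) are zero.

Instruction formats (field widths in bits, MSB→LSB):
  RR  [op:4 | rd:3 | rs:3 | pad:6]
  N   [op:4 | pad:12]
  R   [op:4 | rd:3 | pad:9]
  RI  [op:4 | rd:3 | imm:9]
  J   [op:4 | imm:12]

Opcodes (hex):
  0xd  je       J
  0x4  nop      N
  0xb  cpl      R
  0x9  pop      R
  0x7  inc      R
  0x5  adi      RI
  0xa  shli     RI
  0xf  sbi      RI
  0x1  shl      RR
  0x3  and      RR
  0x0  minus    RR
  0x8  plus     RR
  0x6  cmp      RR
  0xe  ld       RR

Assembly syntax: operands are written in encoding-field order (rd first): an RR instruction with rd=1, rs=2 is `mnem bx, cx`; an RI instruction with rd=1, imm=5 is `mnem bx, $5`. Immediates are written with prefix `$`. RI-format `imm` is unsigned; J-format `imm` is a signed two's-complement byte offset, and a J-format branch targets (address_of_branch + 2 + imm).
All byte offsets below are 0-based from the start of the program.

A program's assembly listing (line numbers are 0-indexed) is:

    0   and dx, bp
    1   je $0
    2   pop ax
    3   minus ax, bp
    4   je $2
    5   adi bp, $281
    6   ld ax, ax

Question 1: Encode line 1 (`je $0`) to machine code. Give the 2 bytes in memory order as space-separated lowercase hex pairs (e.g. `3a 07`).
00 d0

1. je fields op=0xd:4|imm=0:12 → word d000h → 00 d0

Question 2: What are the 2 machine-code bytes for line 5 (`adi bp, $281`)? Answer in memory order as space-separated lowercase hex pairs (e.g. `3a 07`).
19 5d

line 5 (adi): pack op=0x5:4|rd=6:3|imm=281:9 = 0x5d19; little→ 19 5d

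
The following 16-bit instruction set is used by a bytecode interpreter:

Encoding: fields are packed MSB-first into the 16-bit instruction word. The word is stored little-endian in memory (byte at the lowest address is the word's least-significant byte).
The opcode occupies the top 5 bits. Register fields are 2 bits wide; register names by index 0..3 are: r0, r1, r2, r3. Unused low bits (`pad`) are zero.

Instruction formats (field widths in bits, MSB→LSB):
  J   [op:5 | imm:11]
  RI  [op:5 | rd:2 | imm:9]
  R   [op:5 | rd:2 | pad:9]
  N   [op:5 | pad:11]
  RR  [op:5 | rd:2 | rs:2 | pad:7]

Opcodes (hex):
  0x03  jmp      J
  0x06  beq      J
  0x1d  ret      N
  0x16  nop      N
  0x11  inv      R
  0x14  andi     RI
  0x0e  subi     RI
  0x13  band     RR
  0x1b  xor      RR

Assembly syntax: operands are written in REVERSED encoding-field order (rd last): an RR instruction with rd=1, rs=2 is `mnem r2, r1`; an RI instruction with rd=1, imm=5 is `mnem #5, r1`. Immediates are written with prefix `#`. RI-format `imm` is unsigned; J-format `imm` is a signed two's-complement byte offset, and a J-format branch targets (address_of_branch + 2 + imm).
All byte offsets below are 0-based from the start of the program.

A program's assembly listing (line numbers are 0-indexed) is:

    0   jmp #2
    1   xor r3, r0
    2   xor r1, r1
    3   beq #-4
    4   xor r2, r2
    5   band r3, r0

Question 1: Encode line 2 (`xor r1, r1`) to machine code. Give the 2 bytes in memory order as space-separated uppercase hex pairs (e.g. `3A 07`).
L2: xor op=0x1b:5|rd=1:2|rs=1:2|pad=0:7 ⇒ 0xda80 ⇒ little 80 da

80 DA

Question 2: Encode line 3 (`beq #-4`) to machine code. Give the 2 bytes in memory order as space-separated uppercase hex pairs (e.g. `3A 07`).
FC 37

3. beq fields op=0x6:5|imm=-4:11 → word 37fch → fc 37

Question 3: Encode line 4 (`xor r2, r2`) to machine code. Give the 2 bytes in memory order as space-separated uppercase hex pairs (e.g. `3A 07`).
L4: xor op=0x1b:5|rd=2:2|rs=2:2|pad=0:7 ⇒ 0xdd00 ⇒ little 00 dd

00 DD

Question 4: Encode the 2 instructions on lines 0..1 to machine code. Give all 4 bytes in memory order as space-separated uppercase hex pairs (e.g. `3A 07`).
02 18 80 D9

L0: jmp op=0x3:5|imm=2:11 ⇒ 0x1802 ⇒ little 02 18
L1: xor op=0x1b:5|rd=0:2|rs=3:2|pad=0:7 ⇒ 0xd980 ⇒ little 80 d9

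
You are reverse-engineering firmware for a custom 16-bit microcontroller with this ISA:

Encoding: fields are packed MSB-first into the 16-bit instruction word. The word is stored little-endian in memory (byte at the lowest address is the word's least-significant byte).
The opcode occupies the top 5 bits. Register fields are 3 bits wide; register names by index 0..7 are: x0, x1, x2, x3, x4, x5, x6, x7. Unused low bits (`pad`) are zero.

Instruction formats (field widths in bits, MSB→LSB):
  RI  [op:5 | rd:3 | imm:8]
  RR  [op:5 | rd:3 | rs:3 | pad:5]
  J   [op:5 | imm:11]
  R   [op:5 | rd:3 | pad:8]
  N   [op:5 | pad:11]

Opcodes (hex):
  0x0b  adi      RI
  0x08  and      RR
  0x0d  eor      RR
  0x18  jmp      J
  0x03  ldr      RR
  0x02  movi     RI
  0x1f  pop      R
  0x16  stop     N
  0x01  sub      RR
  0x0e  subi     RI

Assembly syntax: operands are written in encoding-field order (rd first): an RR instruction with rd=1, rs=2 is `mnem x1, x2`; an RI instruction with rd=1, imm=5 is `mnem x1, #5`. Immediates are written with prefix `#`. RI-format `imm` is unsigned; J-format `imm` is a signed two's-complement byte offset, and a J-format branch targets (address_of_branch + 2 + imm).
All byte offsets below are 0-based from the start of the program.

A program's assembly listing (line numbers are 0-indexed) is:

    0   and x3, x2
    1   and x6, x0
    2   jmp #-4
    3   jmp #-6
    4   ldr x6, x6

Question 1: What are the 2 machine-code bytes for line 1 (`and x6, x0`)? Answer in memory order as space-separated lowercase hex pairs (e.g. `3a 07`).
00 46

line 1 (and): pack op=0x8:5|rd=6:3|rs=0:3|pad=0:5 = 0x4600; little→ 00 46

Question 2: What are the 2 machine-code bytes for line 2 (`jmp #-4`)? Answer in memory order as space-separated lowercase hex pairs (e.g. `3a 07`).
fc c7

L2: jmp op=0x18:5|imm=-4:11 ⇒ 0xc7fc ⇒ little fc c7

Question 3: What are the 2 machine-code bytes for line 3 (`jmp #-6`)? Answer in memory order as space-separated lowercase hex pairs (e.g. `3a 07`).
3. jmp fields op=0x18:5|imm=-6:11 → word c7fah → fa c7

fa c7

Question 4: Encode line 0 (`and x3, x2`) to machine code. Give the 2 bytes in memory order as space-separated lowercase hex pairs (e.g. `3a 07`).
L0: and op=0x8:5|rd=3:3|rs=2:3|pad=0:5 ⇒ 0x4340 ⇒ little 40 43

40 43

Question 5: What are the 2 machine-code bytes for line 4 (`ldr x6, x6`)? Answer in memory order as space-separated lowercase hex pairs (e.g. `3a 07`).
c0 1e

L4: ldr op=0x3:5|rd=6:3|rs=6:3|pad=0:5 ⇒ 0x1ec0 ⇒ little c0 1e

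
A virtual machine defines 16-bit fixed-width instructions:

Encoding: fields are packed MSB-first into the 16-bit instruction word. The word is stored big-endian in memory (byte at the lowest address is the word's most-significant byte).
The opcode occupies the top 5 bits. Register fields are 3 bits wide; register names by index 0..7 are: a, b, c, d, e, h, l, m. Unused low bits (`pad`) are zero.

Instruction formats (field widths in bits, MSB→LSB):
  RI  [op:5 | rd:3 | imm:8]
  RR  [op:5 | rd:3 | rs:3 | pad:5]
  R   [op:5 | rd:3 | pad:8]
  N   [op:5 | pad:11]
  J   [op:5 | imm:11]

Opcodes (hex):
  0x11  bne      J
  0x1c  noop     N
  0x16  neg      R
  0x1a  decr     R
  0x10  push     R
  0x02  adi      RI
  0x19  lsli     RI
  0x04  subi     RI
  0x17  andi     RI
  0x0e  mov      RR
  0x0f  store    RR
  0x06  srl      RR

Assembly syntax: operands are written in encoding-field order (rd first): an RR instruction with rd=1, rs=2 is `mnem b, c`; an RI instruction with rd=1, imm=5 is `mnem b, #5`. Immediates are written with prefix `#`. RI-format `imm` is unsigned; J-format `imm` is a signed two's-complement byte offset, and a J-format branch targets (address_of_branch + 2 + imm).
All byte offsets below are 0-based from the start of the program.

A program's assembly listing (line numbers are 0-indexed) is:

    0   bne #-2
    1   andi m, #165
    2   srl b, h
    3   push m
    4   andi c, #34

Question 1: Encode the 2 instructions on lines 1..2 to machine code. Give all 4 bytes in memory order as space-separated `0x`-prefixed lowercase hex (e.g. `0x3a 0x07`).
0xbf 0xa5 0x31 0xa0

1. andi fields op=0x17:5|rd=7:3|imm=165:8 → word bfa5h → bf a5
2. srl fields op=0x6:5|rd=1:3|rs=5:3|pad=0:5 → word 31a0h → 31 a0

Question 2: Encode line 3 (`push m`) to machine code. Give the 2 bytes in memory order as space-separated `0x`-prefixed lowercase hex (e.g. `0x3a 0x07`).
3. push fields op=0x10:5|rd=7:3|pad=0:8 → word 8700h → 87 00

0x87 0x00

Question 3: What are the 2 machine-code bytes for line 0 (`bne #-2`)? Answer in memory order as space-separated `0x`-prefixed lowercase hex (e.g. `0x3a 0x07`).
0x8f 0xfe

L0: bne op=0x11:5|imm=-2:11 ⇒ 0x8ffe ⇒ big 8f fe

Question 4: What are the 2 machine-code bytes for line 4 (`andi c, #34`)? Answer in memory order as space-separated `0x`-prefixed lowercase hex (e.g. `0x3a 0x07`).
line 4 (andi): pack op=0x17:5|rd=2:3|imm=34:8 = 0xba22; big→ ba 22

0xba 0x22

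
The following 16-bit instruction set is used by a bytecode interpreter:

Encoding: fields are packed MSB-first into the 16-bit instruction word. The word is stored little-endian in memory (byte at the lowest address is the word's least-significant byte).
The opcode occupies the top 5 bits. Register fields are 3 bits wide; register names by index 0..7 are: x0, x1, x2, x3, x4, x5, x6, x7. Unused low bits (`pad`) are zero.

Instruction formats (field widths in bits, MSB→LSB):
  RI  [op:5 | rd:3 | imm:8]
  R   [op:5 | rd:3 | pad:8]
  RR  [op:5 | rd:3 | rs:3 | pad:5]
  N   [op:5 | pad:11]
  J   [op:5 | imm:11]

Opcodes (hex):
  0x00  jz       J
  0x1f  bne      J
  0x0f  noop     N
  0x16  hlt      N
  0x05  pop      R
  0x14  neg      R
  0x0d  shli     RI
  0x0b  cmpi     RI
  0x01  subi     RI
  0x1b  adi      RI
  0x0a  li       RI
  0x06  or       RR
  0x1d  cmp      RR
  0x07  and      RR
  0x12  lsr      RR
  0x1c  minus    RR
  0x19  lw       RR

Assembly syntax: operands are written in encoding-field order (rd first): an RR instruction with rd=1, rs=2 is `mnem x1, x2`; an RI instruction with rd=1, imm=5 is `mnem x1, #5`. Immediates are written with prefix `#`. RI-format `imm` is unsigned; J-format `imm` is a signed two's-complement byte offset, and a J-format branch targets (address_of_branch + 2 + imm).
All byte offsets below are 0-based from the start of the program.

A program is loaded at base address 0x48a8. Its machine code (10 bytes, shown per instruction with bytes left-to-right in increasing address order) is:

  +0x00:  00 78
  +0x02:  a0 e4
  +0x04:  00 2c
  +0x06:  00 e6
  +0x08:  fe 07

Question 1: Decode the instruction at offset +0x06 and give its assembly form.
off 0x06: read 00 e6 as little → 0xe600
  top 5b → 0x1c → minus [RR]
  rd: (w>>8)&0x7=0x6 → x6
  rs: (w>>5)&0x7=0x0 → x0

minus x6, x0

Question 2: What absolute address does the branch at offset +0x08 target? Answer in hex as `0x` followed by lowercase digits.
0x48b0

off 0x08: read fe 07 as little → 0x07fe
  op=0x07fe>>11=0x0 ⇒ jz (J)
  [10:0] imm=2046 (s11→-2) = #-2
  target = base 0x48a8 + off 0x08 + 2 + imm -2 = 0x48b0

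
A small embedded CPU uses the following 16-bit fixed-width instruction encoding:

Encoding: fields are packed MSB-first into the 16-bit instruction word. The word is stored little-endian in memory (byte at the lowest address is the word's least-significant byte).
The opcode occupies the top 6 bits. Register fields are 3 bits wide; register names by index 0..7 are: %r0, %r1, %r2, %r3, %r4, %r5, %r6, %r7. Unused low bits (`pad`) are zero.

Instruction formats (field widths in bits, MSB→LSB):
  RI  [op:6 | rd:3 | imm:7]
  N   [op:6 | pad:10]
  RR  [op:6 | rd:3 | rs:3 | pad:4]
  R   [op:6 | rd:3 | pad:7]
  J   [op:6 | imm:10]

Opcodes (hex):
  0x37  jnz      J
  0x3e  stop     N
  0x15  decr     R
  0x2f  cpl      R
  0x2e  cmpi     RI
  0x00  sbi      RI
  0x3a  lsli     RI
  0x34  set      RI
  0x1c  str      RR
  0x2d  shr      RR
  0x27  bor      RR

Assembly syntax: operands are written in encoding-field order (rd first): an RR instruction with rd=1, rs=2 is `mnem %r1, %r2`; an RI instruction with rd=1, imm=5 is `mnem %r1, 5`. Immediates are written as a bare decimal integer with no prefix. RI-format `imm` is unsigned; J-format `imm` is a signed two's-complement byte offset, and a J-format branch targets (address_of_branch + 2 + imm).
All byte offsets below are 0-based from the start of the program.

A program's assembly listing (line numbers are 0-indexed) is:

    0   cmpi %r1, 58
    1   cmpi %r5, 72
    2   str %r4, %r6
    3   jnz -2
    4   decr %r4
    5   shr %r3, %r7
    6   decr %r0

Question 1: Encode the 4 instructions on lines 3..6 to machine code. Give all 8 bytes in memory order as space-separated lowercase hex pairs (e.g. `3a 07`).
fe df 00 56 f0 b5 00 54

line 3 (jnz): pack op=0x37:6|imm=-2:10 = 0xdffe; little→ fe df
line 4 (decr): pack op=0x15:6|rd=4:3|pad=0:7 = 0x5600; little→ 00 56
line 5 (shr): pack op=0x2d:6|rd=3:3|rs=7:3|pad=0:4 = 0xb5f0; little→ f0 b5
line 6 (decr): pack op=0x15:6|rd=0:3|pad=0:7 = 0x5400; little→ 00 54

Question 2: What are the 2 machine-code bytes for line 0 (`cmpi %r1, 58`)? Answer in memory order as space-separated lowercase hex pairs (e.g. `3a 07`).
ba b8

L0: cmpi op=0x2e:6|rd=1:3|imm=58:7 ⇒ 0xb8ba ⇒ little ba b8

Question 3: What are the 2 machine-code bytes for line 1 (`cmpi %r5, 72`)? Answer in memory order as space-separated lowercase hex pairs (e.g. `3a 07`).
L1: cmpi op=0x2e:6|rd=5:3|imm=72:7 ⇒ 0xbac8 ⇒ little c8 ba

c8 ba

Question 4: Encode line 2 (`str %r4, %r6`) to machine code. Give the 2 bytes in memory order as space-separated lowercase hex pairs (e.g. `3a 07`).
60 72

line 2 (str): pack op=0x1c:6|rd=4:3|rs=6:3|pad=0:4 = 0x7260; little→ 60 72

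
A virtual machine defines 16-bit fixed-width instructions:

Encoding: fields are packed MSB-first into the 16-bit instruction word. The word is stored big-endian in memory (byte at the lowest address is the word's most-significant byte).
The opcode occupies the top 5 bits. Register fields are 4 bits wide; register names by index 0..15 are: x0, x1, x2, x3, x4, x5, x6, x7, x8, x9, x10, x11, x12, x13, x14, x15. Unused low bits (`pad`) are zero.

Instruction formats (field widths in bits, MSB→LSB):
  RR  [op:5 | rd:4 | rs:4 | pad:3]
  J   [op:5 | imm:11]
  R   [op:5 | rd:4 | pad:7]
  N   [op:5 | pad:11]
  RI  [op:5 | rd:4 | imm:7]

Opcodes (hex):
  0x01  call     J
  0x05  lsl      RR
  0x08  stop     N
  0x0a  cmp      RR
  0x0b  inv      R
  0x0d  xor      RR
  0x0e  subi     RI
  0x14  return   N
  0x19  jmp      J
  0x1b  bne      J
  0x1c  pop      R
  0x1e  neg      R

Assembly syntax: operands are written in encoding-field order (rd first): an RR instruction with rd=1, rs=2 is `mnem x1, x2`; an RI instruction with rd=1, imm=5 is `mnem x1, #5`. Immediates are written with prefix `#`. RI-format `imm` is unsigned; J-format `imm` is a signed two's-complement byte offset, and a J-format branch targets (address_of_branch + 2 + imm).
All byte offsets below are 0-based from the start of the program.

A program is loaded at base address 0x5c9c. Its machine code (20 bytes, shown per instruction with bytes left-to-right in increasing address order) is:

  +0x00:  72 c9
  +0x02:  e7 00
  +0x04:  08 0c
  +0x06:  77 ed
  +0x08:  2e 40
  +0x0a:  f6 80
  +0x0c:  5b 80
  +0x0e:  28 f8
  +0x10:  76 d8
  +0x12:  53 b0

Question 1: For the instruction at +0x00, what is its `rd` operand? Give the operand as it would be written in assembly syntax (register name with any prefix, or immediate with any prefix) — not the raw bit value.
x5

@+00  big-endian(72 c9) = 0x72c9
  op=0x72c9>>11=0xe ⇒ subi (RI)
  rd@[10:7]=0x5 ⇒ x5
  imm@[6:0]=0x49 ⇒ #73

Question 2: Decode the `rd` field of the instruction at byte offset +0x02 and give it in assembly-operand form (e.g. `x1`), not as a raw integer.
x14

[02] e7 00 → 0xe700
  opcode bits[15:11]=0x1c: pop/R
  rd: (w>>7)&0xf=0xe → x14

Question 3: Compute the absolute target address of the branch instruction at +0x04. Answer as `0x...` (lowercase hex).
[04] 08 0c → 0x080c
  top 5b → 0x1 → call [J]
  [10:0] imm=12 = #12
  target = base 0x5c9c + off 0x04 + 2 + imm 12 = 0x5cae

0x5cae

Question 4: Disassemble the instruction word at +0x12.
cmp x7, x6

off 0x12: read 53 b0 as big → 0x53b0
  opcode bits[15:11]=0xa: cmp/RR
  rd: (w>>7)&0xf=0x7 → x7
  rs: (w>>3)&0xf=0x6 → x6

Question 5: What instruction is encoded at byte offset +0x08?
lsl x12, x8

@+08  big-endian(2e 40) = 0x2e40
  op=0x2e40>>11=0x5 ⇒ lsl (RR)
  [10:7] rd=12 = x12
  [6:3] rs=8 = x8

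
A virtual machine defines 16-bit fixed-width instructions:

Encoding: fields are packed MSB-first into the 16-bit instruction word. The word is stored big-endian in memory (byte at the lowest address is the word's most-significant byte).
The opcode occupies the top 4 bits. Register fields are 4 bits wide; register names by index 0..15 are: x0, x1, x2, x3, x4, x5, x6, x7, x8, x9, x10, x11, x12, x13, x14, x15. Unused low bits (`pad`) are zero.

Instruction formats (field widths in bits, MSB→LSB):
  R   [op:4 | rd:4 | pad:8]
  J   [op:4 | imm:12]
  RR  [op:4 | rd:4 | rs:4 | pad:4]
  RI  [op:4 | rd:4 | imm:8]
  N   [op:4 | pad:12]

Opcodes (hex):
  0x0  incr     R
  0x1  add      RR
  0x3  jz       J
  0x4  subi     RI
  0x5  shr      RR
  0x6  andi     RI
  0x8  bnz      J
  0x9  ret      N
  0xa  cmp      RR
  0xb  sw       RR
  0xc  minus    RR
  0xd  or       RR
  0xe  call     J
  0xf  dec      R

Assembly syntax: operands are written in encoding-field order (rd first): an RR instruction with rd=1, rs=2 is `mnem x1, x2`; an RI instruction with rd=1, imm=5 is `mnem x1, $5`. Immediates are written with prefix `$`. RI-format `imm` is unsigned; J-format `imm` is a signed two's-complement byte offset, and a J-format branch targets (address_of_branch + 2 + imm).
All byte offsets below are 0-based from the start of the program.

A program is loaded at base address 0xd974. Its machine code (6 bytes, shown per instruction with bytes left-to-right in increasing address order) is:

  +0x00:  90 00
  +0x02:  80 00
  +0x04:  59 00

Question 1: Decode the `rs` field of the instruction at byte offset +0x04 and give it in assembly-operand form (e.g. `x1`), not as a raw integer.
x0

off 0x04: read 59 00 as big → 0x5900
  opcode bits[15:12]=0x5: shr/RR
  rd: (w>>8)&0xf=0x9 → x9
  rs: (w>>4)&0xf=0x0 → x0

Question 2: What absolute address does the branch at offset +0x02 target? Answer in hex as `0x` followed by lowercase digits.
@+02  big-endian(80 00) = 0x8000
  op=0x8000>>12=0x8 ⇒ bnz (J)
  [11:0] imm=0 = $0
  target = base 0xd974 + off 0x02 + 2 + imm 0 = 0xd978

0xd978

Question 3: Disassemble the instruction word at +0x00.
ret

@+00  big-endian(90 00) = 0x9000
  top 4b → 0x9 → ret [N]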